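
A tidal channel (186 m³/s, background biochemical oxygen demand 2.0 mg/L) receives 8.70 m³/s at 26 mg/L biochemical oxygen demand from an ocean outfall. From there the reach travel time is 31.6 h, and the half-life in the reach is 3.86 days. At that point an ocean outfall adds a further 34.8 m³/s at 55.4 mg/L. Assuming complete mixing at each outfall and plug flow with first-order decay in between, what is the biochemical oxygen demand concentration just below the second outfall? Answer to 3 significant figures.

10.5 mg/L

Conservation of mass: C = (186.0·2.000 + 8.700·26.00) / 194.7 = 598.2/194.7 = 3.072 mg/L; combined flow 194.7 m³/s.
Half-life 3.86 d → k = ln 2 / 3.86 = 0.1796 d⁻¹.
After decay, C = 3.072 × e^(−kt) = 3.072 × 0.7894 = 2.425 mg/L.
Second outfall: C = (194.7·2.425 + 34.80·55.40)/229.5 = 10.46 mg/L.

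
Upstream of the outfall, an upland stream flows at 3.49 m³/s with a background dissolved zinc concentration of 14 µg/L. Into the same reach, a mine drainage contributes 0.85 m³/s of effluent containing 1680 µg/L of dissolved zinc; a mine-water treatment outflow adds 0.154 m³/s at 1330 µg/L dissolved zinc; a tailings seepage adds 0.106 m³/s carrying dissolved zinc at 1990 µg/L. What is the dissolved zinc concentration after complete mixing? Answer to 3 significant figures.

411 µg/L

Mixed concentration C = ΣQC/ΣQ = (3.490·14.00 + 0.8500·1680 + 0.1540·1330 + 0.1060·1990) / 4.600 = 1893/4.600 = 411.4 µg/L.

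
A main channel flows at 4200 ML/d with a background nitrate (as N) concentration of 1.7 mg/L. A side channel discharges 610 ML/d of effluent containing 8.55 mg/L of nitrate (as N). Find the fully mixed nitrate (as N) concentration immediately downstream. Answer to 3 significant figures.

2.57 mg/L

Flow-weighted average: C = (4200·1.700 + 610.0·8.550) / 4810 = 12360/4810 = 2.569 mg/L.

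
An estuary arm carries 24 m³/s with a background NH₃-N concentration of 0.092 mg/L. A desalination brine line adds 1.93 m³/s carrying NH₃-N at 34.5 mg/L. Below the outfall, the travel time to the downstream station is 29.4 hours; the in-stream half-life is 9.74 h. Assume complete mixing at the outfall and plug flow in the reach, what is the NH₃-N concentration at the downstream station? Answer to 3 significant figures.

Mixed concentration C = ΣQC/ΣQ = (24.00·0.09200 + 1.930·34.50) / 25.93 = 68.79/25.93 = 2.653 mg/L.
Half-life 9.74 h → k = ln 2 / 9.74 = 0.07117 h⁻¹ = 1.708 d⁻¹.
Decay over the reach: 2.653·exp(−kt) = 2.653·0.1234 = 0.3274 mg/L.

0.327 mg/L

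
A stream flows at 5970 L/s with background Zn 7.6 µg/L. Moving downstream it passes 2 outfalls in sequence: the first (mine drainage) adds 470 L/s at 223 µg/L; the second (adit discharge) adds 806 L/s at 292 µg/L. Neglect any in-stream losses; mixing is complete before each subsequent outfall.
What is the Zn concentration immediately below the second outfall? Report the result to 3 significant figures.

After outfall 1: Q = 5970 + 470.0 = 6440 L/s; C = (5970·7.600 + 470.0·223.0)/6440 = 23.32 µg/L.
After outfall 2: Q = 6440 + 806.0 = 7246 L/s; C = (6440·23.32 + 806.0·292.0)/7246 = 53.21 µg/L.

53.2 µg/L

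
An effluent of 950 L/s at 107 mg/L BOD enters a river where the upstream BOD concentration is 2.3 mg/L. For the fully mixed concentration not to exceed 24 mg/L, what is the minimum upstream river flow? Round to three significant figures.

Set C_mix = 24: (Q·2.300 + 950.0·107.0) / (Q + 950.0) = 24
→ Q = 950.0·(107.0 − 24)/(24 − 2.300) = 3634 L/s.

3630 L/s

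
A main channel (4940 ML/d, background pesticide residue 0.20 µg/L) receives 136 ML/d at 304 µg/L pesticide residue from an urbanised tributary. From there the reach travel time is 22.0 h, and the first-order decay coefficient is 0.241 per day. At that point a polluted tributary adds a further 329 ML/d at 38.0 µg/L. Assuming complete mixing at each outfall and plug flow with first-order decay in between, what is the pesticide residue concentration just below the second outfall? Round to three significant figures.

Flow-weighted average: C = (4940·0.2000 + 136.0·304.0) / 5076 = 42330/5076 = 8.340 µg/L; combined flow 5076 ML/d.
Applying C = C₀e^(−kt): 8.340 × 0.8018 = 6.687 µg/L.
Second outfall: C = (5076·6.687 + 329.0·38.00)/5405 = 8.593 µg/L.

8.59 µg/L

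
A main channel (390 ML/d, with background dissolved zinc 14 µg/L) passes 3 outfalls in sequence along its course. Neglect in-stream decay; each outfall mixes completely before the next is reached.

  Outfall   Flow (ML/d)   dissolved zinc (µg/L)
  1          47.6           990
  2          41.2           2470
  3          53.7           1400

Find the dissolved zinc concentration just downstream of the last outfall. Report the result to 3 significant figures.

431 µg/L

Below outfall 1: Q → 437.6 ML/d, C = (390.0·14.00 + 47.60·990.0)/437.6 = 120.2 µg/L.
Below outfall 2: Q → 478.8 ML/d, C = (437.6·120.2 + 41.20·2470)/478.8 = 322.4 µg/L.
Below outfall 3: Q → 532.5 ML/d, C = (478.8·322.4 + 53.70·1400)/532.5 = 431.0 µg/L.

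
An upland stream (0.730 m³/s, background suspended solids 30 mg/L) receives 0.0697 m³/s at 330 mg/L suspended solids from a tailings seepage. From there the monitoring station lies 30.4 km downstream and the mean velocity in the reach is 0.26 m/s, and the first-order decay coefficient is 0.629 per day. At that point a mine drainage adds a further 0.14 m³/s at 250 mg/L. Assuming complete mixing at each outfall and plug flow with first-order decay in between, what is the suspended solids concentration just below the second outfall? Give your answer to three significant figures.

57.6 mg/L

Conservation of mass: C = (0.7300·30.00 + 0.06970·330.0) / 0.7997 = 44.90/0.7997 = 56.15 mg/L; combined flow 0.7997 m³/s.
Travel time t = 30.4·1000 / 0.26 = 116900 s = 32.48 h.
Decay over the reach: 56.15·exp(−kt) = 56.15·0.4269 = 23.97 mg/L.
Second outfall: C = (0.7997·23.97 + 0.1400·250.0)/0.9397 = 57.64 mg/L.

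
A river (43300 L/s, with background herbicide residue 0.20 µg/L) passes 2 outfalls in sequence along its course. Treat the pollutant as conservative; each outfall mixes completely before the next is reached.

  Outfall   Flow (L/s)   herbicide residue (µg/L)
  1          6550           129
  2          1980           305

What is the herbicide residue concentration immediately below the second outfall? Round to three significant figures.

28.1 µg/L

Below outfall 1: Q → 49850 L/s, C = (43300·0.2000 + 6550·129.0)/49850 = 17.12 µg/L.
Below outfall 2: Q → 51830 L/s, C = (49850·17.12 + 1980·305.0)/51830 = 28.12 µg/L.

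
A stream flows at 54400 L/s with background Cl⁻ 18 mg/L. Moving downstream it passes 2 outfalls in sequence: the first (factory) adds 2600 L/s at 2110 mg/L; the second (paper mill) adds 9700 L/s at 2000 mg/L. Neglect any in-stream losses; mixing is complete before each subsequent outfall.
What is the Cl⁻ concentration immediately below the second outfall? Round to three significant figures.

After outfall 1: Q = 54400 + 2600 = 57000 L/s; C = (54400·18.00 + 2600·2110)/57000 = 113.4 mg/L.
After outfall 2: Q = 57000 + 9700 = 66700 L/s; C = (57000·113.4 + 9700·2000)/66700 = 387.8 mg/L.

388 mg/L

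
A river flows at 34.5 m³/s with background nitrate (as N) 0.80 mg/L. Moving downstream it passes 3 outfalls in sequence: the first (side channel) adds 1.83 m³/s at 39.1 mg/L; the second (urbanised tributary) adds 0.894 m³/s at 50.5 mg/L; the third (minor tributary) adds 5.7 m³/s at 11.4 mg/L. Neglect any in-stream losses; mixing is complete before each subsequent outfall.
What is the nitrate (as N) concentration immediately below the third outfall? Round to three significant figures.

4.88 mg/L

Below outfall 1: Q → 36.33 m³/s, C = (34.50·0.8000 + 1.830·39.10)/36.33 = 2.729 mg/L.
Below outfall 2: Q → 37.22 m³/s, C = (36.33·2.729 + 0.8940·50.50)/37.22 = 3.877 mg/L.
Below outfall 3: Q → 42.92 m³/s, C = (37.22·3.877 + 5.700·11.40)/42.92 = 4.876 mg/L.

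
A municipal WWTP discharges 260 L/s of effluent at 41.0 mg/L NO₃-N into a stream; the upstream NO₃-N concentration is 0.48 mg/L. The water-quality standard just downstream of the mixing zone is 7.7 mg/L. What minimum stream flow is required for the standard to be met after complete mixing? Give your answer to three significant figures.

1200 L/s

Set C_mix = 7.7: (Q·0.4800 + 260.0·41.00) / (Q + 260.0) = 7.7
→ Q = 260.0·(41.00 − 7.7)/(7.7 − 0.4800) = 1199 L/s.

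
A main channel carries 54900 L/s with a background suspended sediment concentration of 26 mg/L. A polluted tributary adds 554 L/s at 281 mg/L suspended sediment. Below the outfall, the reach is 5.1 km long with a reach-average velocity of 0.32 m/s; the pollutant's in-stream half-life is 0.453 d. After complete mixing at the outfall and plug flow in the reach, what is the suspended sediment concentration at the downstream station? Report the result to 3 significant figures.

21.5 mg/L

Flow-weighted average: C = (54900·26.00 + 554.0·281.0) / 55450 = 1583000/55450 = 28.55 mg/L.
Travel time t = 5.1·1000 / 0.32 = 15940 s = 4.427 h.
Half-life 0.453 d → k = ln 2 / 0.453 = 1.530 d⁻¹.
After decay, C = 28.55 × e^(−kt) = 28.55 × 0.7541 = 21.53 mg/L.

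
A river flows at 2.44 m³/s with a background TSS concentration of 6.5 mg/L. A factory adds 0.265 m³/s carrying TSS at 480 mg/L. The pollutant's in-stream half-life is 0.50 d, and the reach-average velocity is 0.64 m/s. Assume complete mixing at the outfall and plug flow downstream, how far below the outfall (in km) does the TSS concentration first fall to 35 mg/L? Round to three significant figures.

Mixed concentration C = ΣQC/ΣQ = (2.440·6.500 + 0.2650·480.0) / 2.705 = 143.1/2.705 = 52.89 mg/L.
Half-life 0.50 d → k = ln 2 / 0.50 = 1.386 d⁻¹.
Set 52.89·exp(−k·t) = 35 → t = ln(52.89/35)/k = 25730 s = 7.147 h.
Distance = v·t = 0.64·25730 = 16470 m = 16.47 km.

16.5 km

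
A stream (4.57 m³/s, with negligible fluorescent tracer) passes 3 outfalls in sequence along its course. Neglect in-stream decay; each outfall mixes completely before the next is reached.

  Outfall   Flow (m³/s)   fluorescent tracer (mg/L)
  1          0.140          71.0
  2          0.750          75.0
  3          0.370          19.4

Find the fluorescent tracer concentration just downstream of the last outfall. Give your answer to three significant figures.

12.6 mg/L

After outfall 1: Q = 4.570 + 0.1400 = 4.710 m³/s; C = (4.570·0 + 0.1400·71.00)/4.710 = 2.110 mg/L.
After outfall 2: Q = 4.710 + 0.7500 = 5.460 m³/s; C = (4.710·2.110 + 0.7500·75.00)/5.460 = 12.12 mg/L.
After outfall 3: Q = 5.460 + 0.3700 = 5.830 m³/s; C = (5.460·12.12 + 0.3700·19.40)/5.830 = 12.58 mg/L.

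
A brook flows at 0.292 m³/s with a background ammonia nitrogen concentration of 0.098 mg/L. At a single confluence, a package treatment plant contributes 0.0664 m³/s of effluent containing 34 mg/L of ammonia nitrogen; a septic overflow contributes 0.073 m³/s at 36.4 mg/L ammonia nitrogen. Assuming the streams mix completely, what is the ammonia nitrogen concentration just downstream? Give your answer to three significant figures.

Flow-weighted average: C = (0.2920·0.09800 + 0.06640·34.00 + 0.07300·36.40) / 0.4314 = 4.943/0.4314 = 11.46 mg/L.

11.5 mg/L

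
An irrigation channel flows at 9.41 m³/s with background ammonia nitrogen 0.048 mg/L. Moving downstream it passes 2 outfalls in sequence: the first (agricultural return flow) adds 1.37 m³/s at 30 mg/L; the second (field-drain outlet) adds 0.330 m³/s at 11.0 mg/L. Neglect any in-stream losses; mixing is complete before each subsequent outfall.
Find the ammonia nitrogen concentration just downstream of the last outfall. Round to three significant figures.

4.07 mg/L

After outfall 1: Q = 9.410 + 1.370 = 10.78 m³/s; C = (9.410·0.04800 + 1.370·30.00)/10.78 = 3.855 mg/L.
After outfall 2: Q = 10.78 + 0.3300 = 11.11 m³/s; C = (10.78·3.855 + 0.3300·11.00)/11.11 = 4.067 mg/L.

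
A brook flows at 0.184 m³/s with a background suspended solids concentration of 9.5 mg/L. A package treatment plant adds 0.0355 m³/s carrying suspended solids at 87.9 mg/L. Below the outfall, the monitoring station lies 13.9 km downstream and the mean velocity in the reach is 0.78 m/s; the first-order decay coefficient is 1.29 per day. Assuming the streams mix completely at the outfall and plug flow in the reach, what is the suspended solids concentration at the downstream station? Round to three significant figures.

Mixed concentration C = ΣQC/ΣQ = (0.1840·9.500 + 0.03550·87.90) / 0.2195 = 4.868/0.2195 = 22.18 mg/L.
Travel time t = 13.9·1000 / 0.78 = 17820 s = 4.950 h.
Applying C = C₀e^(−kt): 22.18 × 0.7664 = 17.00 mg/L.

17.0 mg/L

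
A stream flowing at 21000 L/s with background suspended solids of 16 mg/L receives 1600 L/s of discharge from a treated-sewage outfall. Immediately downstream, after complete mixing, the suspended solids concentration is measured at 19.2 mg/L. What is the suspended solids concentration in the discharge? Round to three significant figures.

61.2 mg/L

Mass balance: 21000·16.00 + 1600·Cₑ = 22600·19.20
→ Cₑ = (22600·19.20 − 21000·16.00) / 1600 = 61.20 mg/L.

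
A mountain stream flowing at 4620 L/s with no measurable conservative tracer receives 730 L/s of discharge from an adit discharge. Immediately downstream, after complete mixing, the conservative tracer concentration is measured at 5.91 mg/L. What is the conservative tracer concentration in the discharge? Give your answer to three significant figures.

Mass balance: 4620·0 + 730.0·Cₑ = 5350·5.910
→ Cₑ = (5350·5.910 − 4620·0) / 730.0 = 43.31 mg/L.

43.3 mg/L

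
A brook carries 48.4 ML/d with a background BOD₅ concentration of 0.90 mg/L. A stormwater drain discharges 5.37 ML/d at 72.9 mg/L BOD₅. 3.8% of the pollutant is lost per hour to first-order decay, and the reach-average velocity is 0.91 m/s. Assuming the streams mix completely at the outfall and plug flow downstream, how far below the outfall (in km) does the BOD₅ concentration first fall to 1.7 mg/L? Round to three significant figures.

132 km

After mixing, C = (48.40·0.9000 + 5.370·72.90) / 53.77 = 435.0/53.77 = 8.091 mg/L.
3.8%/h lost → k = −ln(1 − 0.038) = 0.03874 h⁻¹.
Set 8.091·exp(−k·t) = 1.7 → t = ln(8.091/1.7)/k = 145000 s = 40.27 h.
Distance = v·t = 0.91·145000 = 131900 m = 131.9 km.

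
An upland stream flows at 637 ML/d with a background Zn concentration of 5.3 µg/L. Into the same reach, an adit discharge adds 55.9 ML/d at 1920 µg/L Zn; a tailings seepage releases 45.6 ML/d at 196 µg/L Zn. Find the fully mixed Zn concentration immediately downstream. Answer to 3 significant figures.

After mixing, C = (637.0·5.300 + 55.90·1920 + 45.60·196.0) / 738.5 = 119600/738.5 = 162.0 µg/L.

162 µg/L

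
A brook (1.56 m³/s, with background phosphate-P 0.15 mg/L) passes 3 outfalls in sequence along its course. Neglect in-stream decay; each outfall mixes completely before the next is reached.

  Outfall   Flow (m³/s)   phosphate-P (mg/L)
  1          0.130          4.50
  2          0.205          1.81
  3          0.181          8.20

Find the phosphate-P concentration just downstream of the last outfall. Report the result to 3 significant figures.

Below outfall 1: Q → 1.690 m³/s, C = (1.560·0.1500 + 0.1300·4.500)/1.690 = 0.4846 mg/L.
Below outfall 2: Q → 1.895 m³/s, C = (1.690·0.4846 + 0.2050·1.810)/1.895 = 0.6280 mg/L.
Below outfall 3: Q → 2.076 m³/s, C = (1.895·0.6280 + 0.1810·8.200)/2.076 = 1.288 mg/L.

1.29 mg/L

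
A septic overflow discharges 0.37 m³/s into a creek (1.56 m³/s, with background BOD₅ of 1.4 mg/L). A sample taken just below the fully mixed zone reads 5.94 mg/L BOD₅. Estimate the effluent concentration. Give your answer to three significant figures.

Mass balance: 1.560·1.400 + 0.3700·Cₑ = 1.930·5.940
→ Cₑ = (1.930·5.940 − 1.560·1.400) / 0.3700 = 25.08 mg/L.

25.1 mg/L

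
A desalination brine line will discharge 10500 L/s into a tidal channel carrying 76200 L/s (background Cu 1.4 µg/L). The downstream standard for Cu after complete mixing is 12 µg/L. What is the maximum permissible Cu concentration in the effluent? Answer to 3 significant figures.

88.9 µg/L

At the limit, (Qr·Cr + Qe·Cₑ)/(Qr + Qe) = 12:
Cₑ = (86700·12 − 76200·1.400) / 10500 = 88.93 µg/L.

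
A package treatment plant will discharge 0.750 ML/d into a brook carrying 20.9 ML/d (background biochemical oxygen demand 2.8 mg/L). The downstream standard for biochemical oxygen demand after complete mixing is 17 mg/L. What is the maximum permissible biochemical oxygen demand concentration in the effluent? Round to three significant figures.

413 mg/L

At the limit, (Qr·Cr + Qe·Cₑ)/(Qr + Qe) = 17:
Cₑ = (21.65·17 − 20.90·2.800) / 0.7500 = 412.7 mg/L.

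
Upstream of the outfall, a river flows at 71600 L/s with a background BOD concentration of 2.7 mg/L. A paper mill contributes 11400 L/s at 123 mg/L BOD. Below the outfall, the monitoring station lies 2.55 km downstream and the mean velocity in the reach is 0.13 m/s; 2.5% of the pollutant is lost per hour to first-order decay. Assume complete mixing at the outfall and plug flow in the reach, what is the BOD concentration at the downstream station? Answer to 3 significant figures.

16.7 mg/L

Mass balance: C = (71600·2.700 + 11400·123.0) / 83000 = 1596000/83000 = 19.22 mg/L.
Travel time t = 2.55·1000 / 0.13 = 19620 s = 5.449 h.
2.5%/h lost → k = −ln(1 − 0.025) = 0.02532 h⁻¹.
Decay over the reach: 19.22·exp(−kt) = 19.22·0.8711 = 16.75 mg/L.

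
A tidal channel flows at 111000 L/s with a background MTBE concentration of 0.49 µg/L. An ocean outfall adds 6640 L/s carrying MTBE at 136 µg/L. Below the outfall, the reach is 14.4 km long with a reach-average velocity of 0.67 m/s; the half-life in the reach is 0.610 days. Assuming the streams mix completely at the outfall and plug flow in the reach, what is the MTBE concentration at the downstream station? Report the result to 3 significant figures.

Conservation of mass: C = (111000·0.4900 + 6640·136.0) / 117600 = 957400/117600 = 8.139 µg/L.
Travel time t = 14.4·1000 / 0.67 = 21490 s = 5.970 h.
Half-life 0.610 d → k = ln 2 / 0.610 = 1.136 d⁻¹.
First-order decay: C = 8.139·exp(−k·t) = 8.139·0.7538 = 6.135 µg/L.

6.13 µg/L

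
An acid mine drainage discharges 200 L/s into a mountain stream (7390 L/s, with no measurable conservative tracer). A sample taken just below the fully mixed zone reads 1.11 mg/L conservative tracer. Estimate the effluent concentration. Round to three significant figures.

Mass balance: 7390·0 + 200.0·Cₑ = 7590·1.110
→ Cₑ = (7590·1.110 − 7390·0) / 200.0 = 42.12 mg/L.

42.1 mg/L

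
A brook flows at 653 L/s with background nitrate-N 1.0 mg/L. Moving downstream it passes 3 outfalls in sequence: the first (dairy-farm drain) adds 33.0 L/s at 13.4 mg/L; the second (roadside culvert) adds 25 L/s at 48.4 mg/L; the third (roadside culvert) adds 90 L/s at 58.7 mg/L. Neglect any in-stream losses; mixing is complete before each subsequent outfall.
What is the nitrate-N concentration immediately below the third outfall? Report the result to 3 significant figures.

After outfall 1: Q = 653.0 + 33.00 = 686.0 L/s; C = (653.0·1.000 + 33.00·13.40)/686.0 = 1.597 mg/L.
After outfall 2: Q = 686.0 + 25.00 = 711.0 L/s; C = (686.0·1.597 + 25.00·48.40)/711.0 = 3.242 mg/L.
After outfall 3: Q = 711.0 + 90.00 = 801.0 L/s; C = (711.0·3.242 + 90.00·58.70)/801.0 = 9.473 mg/L.

9.47 mg/L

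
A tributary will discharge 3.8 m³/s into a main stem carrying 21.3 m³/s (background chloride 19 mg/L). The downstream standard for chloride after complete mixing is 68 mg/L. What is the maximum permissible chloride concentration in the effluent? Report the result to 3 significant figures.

343 mg/L

At the limit, (Qr·Cr + Qe·Cₑ)/(Qr + Qe) = 68:
Cₑ = (25.10·68 − 21.30·19.00) / 3.800 = 342.7 mg/L.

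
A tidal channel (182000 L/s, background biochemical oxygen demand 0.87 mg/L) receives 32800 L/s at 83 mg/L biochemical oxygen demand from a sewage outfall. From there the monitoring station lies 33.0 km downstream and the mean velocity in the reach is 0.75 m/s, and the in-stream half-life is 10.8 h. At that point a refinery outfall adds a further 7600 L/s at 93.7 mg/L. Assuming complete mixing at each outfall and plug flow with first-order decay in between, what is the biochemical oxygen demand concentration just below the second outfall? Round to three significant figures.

9.11 mg/L

Flow-weighted average: C = (182000·0.8700 + 32800·83.00) / 214800 = 2881000/214800 = 13.41 mg/L; combined flow 214800 L/s.
Travel time t = 33.0·1000 / 0.75 = 44000 s = 12.22 h.
Half-life 10.8 h → k = ln 2 / 10.8 = 0.06418 h⁻¹ = 1.540 d⁻¹.
First-order decay: C = 13.41·exp(−k·t) = 13.41·0.4564 = 6.121 mg/L.
Second outfall: C = (214800·6.121 + 7600·93.70)/222400 = 9.113 mg/L.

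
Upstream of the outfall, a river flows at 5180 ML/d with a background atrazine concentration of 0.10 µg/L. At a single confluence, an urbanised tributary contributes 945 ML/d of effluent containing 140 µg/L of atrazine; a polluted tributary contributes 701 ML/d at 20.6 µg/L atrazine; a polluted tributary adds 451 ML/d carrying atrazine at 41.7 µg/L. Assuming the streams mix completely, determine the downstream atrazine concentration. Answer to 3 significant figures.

Conservation of mass: C = (5180·0.1000 + 945.0·140.0 + 701.0·20.60 + 451.0·41.70) / 7277 = 166100/7277 = 22.82 µg/L.

22.8 µg/L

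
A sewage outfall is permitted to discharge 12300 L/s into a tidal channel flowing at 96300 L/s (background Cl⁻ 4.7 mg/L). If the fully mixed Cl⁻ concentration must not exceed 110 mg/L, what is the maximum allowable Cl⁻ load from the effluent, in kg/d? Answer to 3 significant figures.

Mass balance at the limit: 96300·4.700 + 12300·Cₑ = 108600·110 → Cₑ = 934.4 mg/L.
12300 L/s = 12.30 m³/s. Load = 12.30 m³/s × 934.4 g/m³ × 86 400 s/d = 993000 kg/d.

993000 kg/d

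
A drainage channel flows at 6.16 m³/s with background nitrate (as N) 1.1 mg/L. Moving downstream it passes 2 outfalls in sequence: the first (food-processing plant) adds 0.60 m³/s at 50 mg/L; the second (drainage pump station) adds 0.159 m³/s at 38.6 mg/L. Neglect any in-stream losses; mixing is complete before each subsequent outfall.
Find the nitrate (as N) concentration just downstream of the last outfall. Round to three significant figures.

6.20 mg/L

Below outfall 1: Q → 6.760 m³/s, C = (6.160·1.100 + 0.6000·50.00)/6.760 = 5.440 mg/L.
Below outfall 2: Q → 6.919 m³/s, C = (6.760·5.440 + 0.1590·38.60)/6.919 = 6.202 mg/L.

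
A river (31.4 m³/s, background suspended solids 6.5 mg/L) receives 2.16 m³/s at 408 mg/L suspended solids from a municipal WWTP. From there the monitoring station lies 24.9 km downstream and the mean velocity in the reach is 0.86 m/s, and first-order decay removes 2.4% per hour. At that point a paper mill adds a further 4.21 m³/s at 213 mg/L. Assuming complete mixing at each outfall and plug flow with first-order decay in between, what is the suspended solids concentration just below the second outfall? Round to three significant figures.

After mixing, C = (31.40·6.500 + 2.160·408.0) / 33.56 = 1085/33.56 = 32.34 mg/L; combined flow 33.56 m³/s.
Travel time t = 24.9·1000 / 0.86 = 28950 s = 8.043 h.
2.4%/h lost → k = −ln(1 − 0.024) = 0.02429 h⁻¹.
Applying C = C₀e^(−kt): 32.34 × 0.8225 = 26.60 mg/L.
At the second outfall, C = (33.56·26.60 + 4.210·213.0) / (33.56 + 4.210) = 47.38 mg/L.

47.4 mg/L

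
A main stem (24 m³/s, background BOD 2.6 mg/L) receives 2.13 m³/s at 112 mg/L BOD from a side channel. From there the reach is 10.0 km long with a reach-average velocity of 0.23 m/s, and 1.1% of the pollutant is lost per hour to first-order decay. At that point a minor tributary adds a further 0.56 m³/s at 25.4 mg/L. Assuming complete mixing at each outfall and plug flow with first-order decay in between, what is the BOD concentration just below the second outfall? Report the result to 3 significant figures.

10.4 mg/L

Mass balance: C = (24.00·2.600 + 2.130·112.0) / 26.13 = 301.0/26.13 = 11.52 mg/L; combined flow 26.13 m³/s.
Travel time t = 10.0·1000 / 0.23 = 43480 s = 12.08 h.
1.1%/h lost → k = −ln(1 − 0.011) = 0.01106 h⁻¹.
Applying C = C₀e^(−kt): 11.52 × 0.8750 = 10.08 mg/L.
At the second outfall, C = (26.13·10.08 + 0.5600·25.40) / (26.13 + 0.5600) = 10.40 mg/L.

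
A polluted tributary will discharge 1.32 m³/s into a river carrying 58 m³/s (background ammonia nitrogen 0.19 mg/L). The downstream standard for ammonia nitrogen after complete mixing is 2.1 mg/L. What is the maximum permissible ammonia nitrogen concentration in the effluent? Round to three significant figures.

86.0 mg/L

At the limit, (Qr·Cr + Qe·Cₑ)/(Qr + Qe) = 2.1:
Cₑ = (59.32·2.1 − 58.00·0.1900) / 1.320 = 86.02 mg/L.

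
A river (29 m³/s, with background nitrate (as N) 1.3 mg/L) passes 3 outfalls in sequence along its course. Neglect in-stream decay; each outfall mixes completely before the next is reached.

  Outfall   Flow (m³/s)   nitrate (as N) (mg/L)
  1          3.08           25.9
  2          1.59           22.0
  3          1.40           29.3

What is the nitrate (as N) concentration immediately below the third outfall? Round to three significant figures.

Below outfall 1: Q → 32.08 m³/s, C = (29.00·1.300 + 3.080·25.90)/32.08 = 3.662 mg/L.
Below outfall 2: Q → 33.67 m³/s, C = (32.08·3.662 + 1.590·22.00)/33.67 = 4.528 mg/L.
Below outfall 3: Q → 35.07 m³/s, C = (33.67·4.528 + 1.400·29.30)/35.07 = 5.517 mg/L.

5.52 mg/L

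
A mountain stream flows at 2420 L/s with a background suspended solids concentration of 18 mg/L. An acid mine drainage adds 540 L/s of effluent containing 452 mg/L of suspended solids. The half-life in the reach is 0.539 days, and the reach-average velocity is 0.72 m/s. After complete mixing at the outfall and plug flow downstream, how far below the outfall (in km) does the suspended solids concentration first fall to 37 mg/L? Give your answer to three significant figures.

46.7 km

Flow-weighted average: C = (2420·18.00 + 540.0·452.0) / 2960 = 287600/2960 = 97.18 mg/L.
Half-life 0.539 d → k = ln 2 / 0.539 = 1.286 d⁻¹.
Set 97.18·exp(−k·t) = 37 → t = ln(97.18/37)/k = 64870 s = 18.02 h.
Distance = v·t = 0.72·64870 = 46710 m = 46.71 km.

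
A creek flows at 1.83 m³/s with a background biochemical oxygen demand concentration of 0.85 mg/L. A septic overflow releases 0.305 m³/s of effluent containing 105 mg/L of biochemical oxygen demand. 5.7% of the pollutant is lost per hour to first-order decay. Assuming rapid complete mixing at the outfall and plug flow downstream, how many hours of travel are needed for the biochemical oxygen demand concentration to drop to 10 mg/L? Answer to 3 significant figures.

After mixing, C = (1.830·0.8500 + 0.3050·105.0) / 2.135 = 33.58/2.135 = 15.73 mg/L.
5.7%/h lost → k = −ln(1 − 0.057) = 0.05869 h⁻¹.
15.73·exp(−k·t) = 10 → t = ln(15.73/10)/k = 27780 s = 7.717 h.

7.72 h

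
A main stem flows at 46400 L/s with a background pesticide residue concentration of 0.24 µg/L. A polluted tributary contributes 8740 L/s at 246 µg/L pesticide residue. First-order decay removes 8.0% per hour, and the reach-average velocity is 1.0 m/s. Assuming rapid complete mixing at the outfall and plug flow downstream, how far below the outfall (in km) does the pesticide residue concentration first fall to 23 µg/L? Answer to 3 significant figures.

Mixed concentration C = ΣQC/ΣQ = (46400·0.2400 + 8740·246.0) / 55140 = 2161000/55140 = 39.19 µg/L.
8.0%/h lost → k = −ln(1 − 0.08) = 0.08338 h⁻¹.
Set 39.19·exp(−k·t) = 23 → t = ln(39.19/23)/k = 23010 s = 6.393 h.
Distance = v·t = 1.0·23010 = 23010 m = 23.01 km.

23.0 km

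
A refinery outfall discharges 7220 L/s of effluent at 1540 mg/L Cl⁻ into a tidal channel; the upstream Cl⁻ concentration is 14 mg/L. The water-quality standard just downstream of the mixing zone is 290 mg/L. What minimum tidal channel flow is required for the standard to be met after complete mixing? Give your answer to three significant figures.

Set C_mix = 290: (Q·14.00 + 7220·1540) / (Q + 7220) = 290
→ Q = 7220·(1540 − 290)/(290 − 14.00) = 32700 L/s.

32700 L/s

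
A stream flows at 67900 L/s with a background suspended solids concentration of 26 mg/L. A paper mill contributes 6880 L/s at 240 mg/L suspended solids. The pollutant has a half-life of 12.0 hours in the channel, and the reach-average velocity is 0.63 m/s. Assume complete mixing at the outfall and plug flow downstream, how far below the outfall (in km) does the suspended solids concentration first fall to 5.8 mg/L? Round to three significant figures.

Flow-weighted average: C = (67900·26.00 + 6880·240.0) / 74780 = 3417000/74780 = 45.69 mg/L.
Half-life 12.0 h → k = ln 2 / 12.0 = 0.05776 h⁻¹ = 1.386 d⁻¹.
Set 45.69·exp(−k·t) = 5.8 → t = ln(45.69/5.8)/k = 128600 s = 35.73 h.
Distance = v·t = 0.63·128600 = 81040 m = 81.04 km.

81.0 km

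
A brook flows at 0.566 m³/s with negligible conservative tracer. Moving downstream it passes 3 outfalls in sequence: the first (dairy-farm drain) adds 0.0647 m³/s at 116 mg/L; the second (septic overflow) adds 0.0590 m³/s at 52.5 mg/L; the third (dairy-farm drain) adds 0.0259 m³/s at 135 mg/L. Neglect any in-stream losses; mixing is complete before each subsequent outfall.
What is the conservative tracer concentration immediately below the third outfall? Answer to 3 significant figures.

Outfall 1: combined Q = 0.6307 m³/s; C = (0.5660·0 + 0.06470·116.0)/0.6307 = 11.90 mg/L.
Outfall 2: combined Q = 0.6897 m³/s; C = (0.6307·11.90 + 0.05900·52.50)/0.6897 = 15.37 mg/L.
Outfall 3: combined Q = 0.7156 m³/s; C = (0.6897·15.37 + 0.02590·135.0)/0.7156 = 19.70 mg/L.

19.7 mg/L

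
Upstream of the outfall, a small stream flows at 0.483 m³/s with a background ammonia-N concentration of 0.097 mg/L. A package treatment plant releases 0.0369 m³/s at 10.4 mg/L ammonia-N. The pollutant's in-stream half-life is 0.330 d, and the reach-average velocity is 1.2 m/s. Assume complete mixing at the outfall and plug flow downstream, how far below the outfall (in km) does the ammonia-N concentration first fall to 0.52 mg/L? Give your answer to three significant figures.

Mixed concentration C = ΣQC/ΣQ = (0.4830·0.09700 + 0.03690·10.40) / 0.5199 = 0.4306/0.5199 = 0.8283 mg/L.
Half-life 0.330 d → k = ln 2 / 0.330 = 2.100 d⁻¹.
Set 0.8283·exp(−k·t) = 0.52 → t = ln(0.8283/0.52)/k = 19150 s = 5.319 h.
Distance = v·t = 1.2·19150 = 22980 m = 22.98 km.

23.0 km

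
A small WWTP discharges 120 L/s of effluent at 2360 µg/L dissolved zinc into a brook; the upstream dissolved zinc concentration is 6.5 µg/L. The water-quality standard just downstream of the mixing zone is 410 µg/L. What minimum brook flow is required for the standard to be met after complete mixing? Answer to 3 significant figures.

Set C_mix = 410: (Q·6.500 + 120.0·2360) / (Q + 120.0) = 410
→ Q = 120.0·(2360 − 410)/(410 − 6.500) = 579.9 L/s.

580 L/s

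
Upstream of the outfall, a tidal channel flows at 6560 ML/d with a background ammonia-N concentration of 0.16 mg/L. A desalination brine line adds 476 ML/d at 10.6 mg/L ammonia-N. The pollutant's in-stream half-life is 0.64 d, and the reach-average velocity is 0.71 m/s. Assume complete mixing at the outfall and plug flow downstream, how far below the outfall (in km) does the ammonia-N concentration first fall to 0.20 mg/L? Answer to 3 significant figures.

83.0 km

Flow-weighted average: C = (6560·0.1600 + 476.0·10.60) / 7036 = 6095/7036 = 0.8663 mg/L.
Half-life 0.64 d → k = ln 2 / 0.64 = 1.083 d⁻¹.
Set 0.8663·exp(−k·t) = 0.20 → t = ln(0.8663/0.20)/k = 116900 s = 32.48 h.
Distance = v·t = 0.71·116900 = 83030 m = 83.03 km.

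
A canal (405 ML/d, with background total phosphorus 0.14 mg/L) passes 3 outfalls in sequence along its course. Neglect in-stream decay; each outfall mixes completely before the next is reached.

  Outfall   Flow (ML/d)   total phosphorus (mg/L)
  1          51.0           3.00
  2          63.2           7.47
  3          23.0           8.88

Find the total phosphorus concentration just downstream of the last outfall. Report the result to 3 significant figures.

1.63 mg/L

Outfall 1: combined Q = 456.0 ML/d; C = (405.0·0.1400 + 51.00·3.000)/456.0 = 0.4599 mg/L.
Outfall 2: combined Q = 519.2 ML/d; C = (456.0·0.4599 + 63.20·7.470)/519.2 = 1.313 mg/L.
Outfall 3: combined Q = 542.2 ML/d; C = (519.2·1.313 + 23.00·8.880)/542.2 = 1.634 mg/L.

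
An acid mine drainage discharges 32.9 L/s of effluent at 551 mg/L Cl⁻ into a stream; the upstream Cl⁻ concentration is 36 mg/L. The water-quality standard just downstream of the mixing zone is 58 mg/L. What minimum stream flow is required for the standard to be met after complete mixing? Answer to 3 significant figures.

Set C_mix = 58: (Q·36.00 + 32.90·551.0) / (Q + 32.90) = 58
→ Q = 32.90·(551.0 − 58)/(58 − 36.00) = 737.3 L/s.

737 L/s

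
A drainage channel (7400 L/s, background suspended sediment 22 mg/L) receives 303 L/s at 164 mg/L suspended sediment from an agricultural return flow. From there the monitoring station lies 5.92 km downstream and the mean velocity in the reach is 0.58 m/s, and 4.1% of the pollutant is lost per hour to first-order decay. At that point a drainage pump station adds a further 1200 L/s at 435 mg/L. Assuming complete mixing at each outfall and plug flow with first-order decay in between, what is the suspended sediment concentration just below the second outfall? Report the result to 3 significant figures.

79.8 mg/L

Mass balance: C = (7400·22.00 + 303.0·164.0) / 7703 = 212500/7703 = 27.59 mg/L; combined flow 7703 L/s.
Travel time t = 5.92·1000 / 0.58 = 10210 s = 2.835 h.
4.1%/h lost → k = −ln(1 − 0.041) = 0.04186 h⁻¹.
Decay over the reach: 27.59·exp(−kt) = 27.59·0.8881 = 24.50 mg/L.
At the second outfall, C = (7703·24.50 + 1200·435.0) / (7703 + 1200) = 79.83 mg/L.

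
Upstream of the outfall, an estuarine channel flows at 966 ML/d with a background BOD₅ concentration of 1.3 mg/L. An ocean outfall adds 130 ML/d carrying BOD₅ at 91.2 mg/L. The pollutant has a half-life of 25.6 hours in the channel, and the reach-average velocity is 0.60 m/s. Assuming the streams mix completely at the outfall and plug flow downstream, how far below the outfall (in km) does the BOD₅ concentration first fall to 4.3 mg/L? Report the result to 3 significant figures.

Flow-weighted average: C = (966.0·1.300 + 130.0·91.20) / 1096 = 13110/1096 = 11.96 mg/L.
Half-life 25.6 h → k = ln 2 / 25.6 = 0.02708 h⁻¹ = 0.6498 d⁻¹.
Set 11.96·exp(−k·t) = 4.3 → t = ln(11.96/4.3)/k = 136000 s = 37.79 h.
Distance = v·t = 0.60·136000 = 81630 m = 81.63 km.

81.6 km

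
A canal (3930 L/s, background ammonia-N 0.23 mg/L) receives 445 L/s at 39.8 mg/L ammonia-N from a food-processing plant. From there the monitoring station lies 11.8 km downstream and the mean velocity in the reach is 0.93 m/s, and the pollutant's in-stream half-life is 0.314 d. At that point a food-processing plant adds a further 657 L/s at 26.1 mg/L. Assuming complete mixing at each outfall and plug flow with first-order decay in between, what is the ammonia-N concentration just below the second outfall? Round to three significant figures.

6.08 mg/L

Mass balance: C = (3930·0.2300 + 445.0·39.80) / 4375 = 18610/4375 = 4.255 mg/L; combined flow 4375 L/s.
Travel time t = 11.8·1000 / 0.93 = 12690 s = 3.524 h.
Half-life 0.314 d → k = ln 2 / 0.314 = 2.207 d⁻¹.
Applying C = C₀e^(−kt): 4.255 × 0.7231 = 3.077 mg/L.
Second outfall: C = (4375·3.077 + 657.0·26.10)/5032 = 6.083 mg/L.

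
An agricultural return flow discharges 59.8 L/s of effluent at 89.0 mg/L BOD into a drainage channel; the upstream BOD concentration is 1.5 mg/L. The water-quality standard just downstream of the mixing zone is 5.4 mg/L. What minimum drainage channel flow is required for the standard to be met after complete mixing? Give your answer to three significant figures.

Set C_mix = 5.4: (Q·1.500 + 59.80·89.00) / (Q + 59.80) = 5.4
→ Q = 59.80·(89.00 − 5.4)/(5.4 − 1.500) = 1282 L/s.

1280 L/s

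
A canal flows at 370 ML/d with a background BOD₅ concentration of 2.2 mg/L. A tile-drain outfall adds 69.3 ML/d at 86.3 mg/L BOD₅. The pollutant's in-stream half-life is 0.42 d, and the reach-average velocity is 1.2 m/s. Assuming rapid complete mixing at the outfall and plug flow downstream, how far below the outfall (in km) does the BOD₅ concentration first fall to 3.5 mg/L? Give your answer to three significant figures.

Mass balance: C = (370.0·2.200 + 69.30·86.30) / 439.3 = 6795/439.3 = 15.47 mg/L.
Half-life 0.42 d → k = ln 2 / 0.42 = 1.650 d⁻¹.
Set 15.47·exp(−k·t) = 3.5 → t = ln(15.47/3.5)/k = 77790 s = 21.61 h.
Distance = v·t = 1.2·77790 = 93350 m = 93.35 km.

93.4 km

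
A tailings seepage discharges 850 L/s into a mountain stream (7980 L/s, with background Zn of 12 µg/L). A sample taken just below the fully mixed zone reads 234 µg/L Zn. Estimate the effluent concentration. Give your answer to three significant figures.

2320 µg/L

Mass balance: 7980·12.00 + 850.0·Cₑ = 8830·234.0
→ Cₑ = (8830·234.0 − 7980·12.00) / 850.0 = 2318 µg/L.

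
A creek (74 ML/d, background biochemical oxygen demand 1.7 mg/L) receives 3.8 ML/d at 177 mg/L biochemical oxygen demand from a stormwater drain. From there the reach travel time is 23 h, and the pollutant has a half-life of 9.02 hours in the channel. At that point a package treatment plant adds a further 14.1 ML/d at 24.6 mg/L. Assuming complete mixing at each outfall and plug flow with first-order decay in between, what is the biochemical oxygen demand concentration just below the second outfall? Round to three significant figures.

5.26 mg/L

Conservation of mass: C = (74.00·1.700 + 3.800·177.0) / 77.80 = 798.4/77.80 = 10.26 mg/L; combined flow 77.80 ML/d.
Half-life 9.02 h → k = ln 2 / 9.02 = 0.07685 h⁻¹ = 1.844 d⁻¹.
Applying C = C₀e^(−kt): 10.26 × 0.1708 = 1.752 mg/L.
At the second outfall, C = (77.80·1.752 + 14.10·24.60) / (77.80 + 14.10) = 5.258 mg/L.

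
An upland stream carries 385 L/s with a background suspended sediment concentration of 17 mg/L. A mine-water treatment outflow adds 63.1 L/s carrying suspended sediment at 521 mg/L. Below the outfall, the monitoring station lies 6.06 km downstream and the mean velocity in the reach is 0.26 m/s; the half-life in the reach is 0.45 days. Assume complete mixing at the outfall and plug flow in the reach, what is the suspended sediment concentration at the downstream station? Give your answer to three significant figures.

58.1 mg/L

Flow-weighted average: C = (385.0·17.00 + 63.10·521.0) / 448.1 = 39420/448.1 = 87.97 mg/L.
Travel time t = 6.06·1000 / 0.26 = 23310 s = 6.474 h.
Half-life 0.45 d → k = ln 2 / 0.45 = 1.540 d⁻¹.
After decay, C = 87.97 × e^(−kt) = 87.97 × 0.6600 = 58.06 mg/L.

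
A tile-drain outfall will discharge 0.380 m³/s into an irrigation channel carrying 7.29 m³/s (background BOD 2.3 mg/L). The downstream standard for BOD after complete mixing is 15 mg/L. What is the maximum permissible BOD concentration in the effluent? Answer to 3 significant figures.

At the limit, (Qr·Cr + Qe·Cₑ)/(Qr + Qe) = 15:
Cₑ = (7.670·15 − 7.290·2.300) / 0.3800 = 258.6 mg/L.

259 mg/L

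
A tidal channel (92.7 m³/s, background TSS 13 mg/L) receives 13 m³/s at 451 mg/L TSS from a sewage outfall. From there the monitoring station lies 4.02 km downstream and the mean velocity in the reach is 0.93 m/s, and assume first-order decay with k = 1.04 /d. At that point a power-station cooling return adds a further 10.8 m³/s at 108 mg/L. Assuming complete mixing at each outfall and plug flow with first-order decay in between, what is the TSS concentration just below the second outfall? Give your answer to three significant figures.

After mixing, C = (92.70·13.00 + 13.00·451.0) / 105.7 = 7068/105.7 = 66.87 mg/L; combined flow 105.7 m³/s.
Travel time t = 4.02·1000 / 0.93 = 4323 s = 1.201 h.
First-order decay: C = 66.87·exp(−k·t) = 66.87·0.9493 = 63.48 mg/L.
Second outfall: C = (105.7·63.48 + 10.80·108.0)/116.5 = 67.61 mg/L.

67.6 mg/L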